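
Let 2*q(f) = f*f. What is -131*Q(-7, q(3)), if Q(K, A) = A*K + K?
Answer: 10087/2 ≈ 5043.5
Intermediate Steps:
q(f) = f²/2 (q(f) = (f*f)/2 = f²/2)
Q(K, A) = K + A*K
-131*Q(-7, q(3)) = -(-917)*(1 + (½)*3²) = -(-917)*(1 + (½)*9) = -(-917)*(1 + 9/2) = -(-917)*11/2 = -131*(-77/2) = 10087/2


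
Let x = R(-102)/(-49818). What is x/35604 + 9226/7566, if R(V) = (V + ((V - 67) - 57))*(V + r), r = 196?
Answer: 340928638733/279582626349 ≈ 1.2194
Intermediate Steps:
R(V) = (-124 + 2*V)*(196 + V) (R(V) = (V + ((V - 67) - 57))*(V + 196) = (V + ((-67 + V) - 57))*(196 + V) = (V + (-124 + V))*(196 + V) = (-124 + 2*V)*(196 + V))
x = 15416/24909 (x = (-24304 + 2*(-102)² + 268*(-102))/(-49818) = (-24304 + 2*10404 - 27336)*(-1/49818) = (-24304 + 20808 - 27336)*(-1/49818) = -30832*(-1/49818) = 15416/24909 ≈ 0.61889)
x/35604 + 9226/7566 = (15416/24909)/35604 + 9226/7566 = (15416/24909)*(1/35604) + 9226*(1/7566) = 3854/221715009 + 4613/3783 = 340928638733/279582626349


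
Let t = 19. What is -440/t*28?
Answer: -12320/19 ≈ -648.42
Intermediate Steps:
-440/t*28 = -440/19*28 = -12320/19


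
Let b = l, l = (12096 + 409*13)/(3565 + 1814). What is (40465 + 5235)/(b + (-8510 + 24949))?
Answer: 11173650/4020127 ≈ 2.7794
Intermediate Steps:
l = 1583/489 (l = (12096 + 5317)/5379 = 17413*(1/5379) = 1583/489 ≈ 3.2372)
b = 1583/489 ≈ 3.2372
(40465 + 5235)/(b + (-8510 + 24949)) = (40465 + 5235)/(1583/489 + (-8510 + 24949)) = 45700/(1583/489 + 16439) = 45700/(8040254/489) = 45700*(489/8040254) = 11173650/4020127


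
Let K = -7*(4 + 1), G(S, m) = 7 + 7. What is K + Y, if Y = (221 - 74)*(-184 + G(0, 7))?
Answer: -25025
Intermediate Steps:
G(S, m) = 14
K = -35 (K = -7*5 = -35)
Y = -24990 (Y = (221 - 74)*(-184 + 14) = 147*(-170) = -24990)
K + Y = -35 - 24990 = -25025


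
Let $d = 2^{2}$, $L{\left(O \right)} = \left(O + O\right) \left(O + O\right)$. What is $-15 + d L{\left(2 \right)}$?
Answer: $49$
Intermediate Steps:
$L{\left(O \right)} = 4 O^{2}$ ($L{\left(O \right)} = 2 O 2 O = 4 O^{2}$)
$d = 4$
$-15 + d L{\left(2 \right)} = -15 + 4 \cdot 4 \cdot 2^{2} = -15 + 4 \cdot 4 \cdot 4 = -15 + 4 \cdot 16 = -15 + 64 = 49$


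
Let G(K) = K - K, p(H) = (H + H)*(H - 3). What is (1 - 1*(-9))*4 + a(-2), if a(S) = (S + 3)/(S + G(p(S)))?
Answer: 79/2 ≈ 39.500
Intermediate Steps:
p(H) = 2*H*(-3 + H) (p(H) = (2*H)*(-3 + H) = 2*H*(-3 + H))
G(K) = 0
a(S) = (3 + S)/S (a(S) = (S + 3)/(S + 0) = (3 + S)/S)
(1 - 1*(-9))*4 + a(-2) = (1 - 1*(-9))*4 + (3 - 2)/(-2) = (1 + 9)*4 - 1/2*1 = 10*4 - 1/2 = 40 - 1/2 = 79/2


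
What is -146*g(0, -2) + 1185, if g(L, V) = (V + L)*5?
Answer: 2645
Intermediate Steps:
g(L, V) = 5*L + 5*V (g(L, V) = (L + V)*5 = 5*L + 5*V)
-146*g(0, -2) + 1185 = -146*(5*0 + 5*(-2)) + 1185 = -146*(0 - 10) + 1185 = -146*(-10) + 1185 = 1460 + 1185 = 2645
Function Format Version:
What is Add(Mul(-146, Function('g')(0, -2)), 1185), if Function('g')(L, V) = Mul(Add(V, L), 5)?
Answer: 2645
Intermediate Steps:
Function('g')(L, V) = Add(Mul(5, L), Mul(5, V)) (Function('g')(L, V) = Mul(Add(L, V), 5) = Add(Mul(5, L), Mul(5, V)))
Add(Mul(-146, Function('g')(0, -2)), 1185) = Add(Mul(-146, Add(Mul(5, 0), Mul(5, -2))), 1185) = Add(Mul(-146, Add(0, -10)), 1185) = Add(Mul(-146, -10), 1185) = Add(1460, 1185) = 2645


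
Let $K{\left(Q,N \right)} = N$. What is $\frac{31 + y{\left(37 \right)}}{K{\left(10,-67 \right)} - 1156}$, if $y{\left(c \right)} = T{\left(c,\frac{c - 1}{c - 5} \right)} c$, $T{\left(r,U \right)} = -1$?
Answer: $\frac{6}{1223} \approx 0.004906$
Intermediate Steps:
$y{\left(c \right)} = - c$
$\frac{31 + y{\left(37 \right)}}{K{\left(10,-67 \right)} - 1156} = \frac{31 - 37}{-67 - 1156} = \frac{31 - 37}{-1223} = \left(-6\right) \left(- \frac{1}{1223}\right) = \frac{6}{1223}$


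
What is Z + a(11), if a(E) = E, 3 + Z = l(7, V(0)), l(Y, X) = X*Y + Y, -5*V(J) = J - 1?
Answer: 82/5 ≈ 16.400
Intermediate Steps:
V(J) = ⅕ - J/5 (V(J) = -(J - 1)/5 = -(-1 + J)/5 = ⅕ - J/5)
l(Y, X) = Y + X*Y
Z = 27/5 (Z = -3 + 7*(1 + (⅕ - ⅕*0)) = -3 + 7*(1 + (⅕ + 0)) = -3 + 7*(1 + ⅕) = -3 + 7*(6/5) = -3 + 42/5 = 27/5 ≈ 5.4000)
Z + a(11) = 27/5 + 11 = 82/5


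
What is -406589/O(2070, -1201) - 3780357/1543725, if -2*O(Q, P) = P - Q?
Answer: -422562918599/1683174825 ≈ -251.05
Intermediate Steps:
O(Q, P) = Q/2 - P/2 (O(Q, P) = -(P - Q)/2 = Q/2 - P/2)
-406589/O(2070, -1201) - 3780357/1543725 = -406589/((½)*2070 - ½*(-1201)) - 3780357/1543725 = -406589/(1035 + 1201/2) - 3780357*1/1543725 = -406589/3271/2 - 1260119/514575 = -406589*2/3271 - 1260119/514575 = -813178/3271 - 1260119/514575 = -422562918599/1683174825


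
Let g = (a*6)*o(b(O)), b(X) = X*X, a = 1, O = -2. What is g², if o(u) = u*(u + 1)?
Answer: 14400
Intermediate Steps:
b(X) = X²
o(u) = u*(1 + u)
g = 120 (g = (1*6)*((-2)²*(1 + (-2)²)) = 6*(4*(1 + 4)) = 6*(4*5) = 6*20 = 120)
g² = 120² = 14400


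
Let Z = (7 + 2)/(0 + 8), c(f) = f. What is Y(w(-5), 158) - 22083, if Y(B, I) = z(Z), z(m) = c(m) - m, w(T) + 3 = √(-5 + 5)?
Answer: -22083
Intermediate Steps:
w(T) = -3 (w(T) = -3 + √(-5 + 5) = -3 + √0 = -3 + 0 = -3)
Z = 9/8 ≈ 1.1250
z(m) = 0 (z(m) = m - m = 0)
Y(B, I) = 0
Y(w(-5), 158) - 22083 = 0 - 22083 = -22083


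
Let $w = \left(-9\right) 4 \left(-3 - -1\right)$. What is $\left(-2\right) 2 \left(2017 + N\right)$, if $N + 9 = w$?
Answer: $-8320$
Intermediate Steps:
$w = 72$ ($w = - 36 \left(-3 + 1\right) = \left(-36\right) \left(-2\right) = 72$)
$N = 63$ ($N = -9 + 72 = 63$)
$\left(-2\right) 2 \left(2017 + N\right) = \left(-2\right) 2 \left(2017 + 63\right) = \left(-4\right) 2080 = -8320$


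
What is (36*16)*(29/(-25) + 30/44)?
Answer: -75744/275 ≈ -275.43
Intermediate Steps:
(36*16)*(29/(-25) + 30/44) = 576*(29*(-1/25) + 30*(1/44)) = 576*(-29/25 + 15/22) = 576*(-263/550) = -75744/275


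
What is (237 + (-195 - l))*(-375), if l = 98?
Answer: 21000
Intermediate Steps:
(237 + (-195 - l))*(-375) = (237 + (-195 - 1*98))*(-375) = (237 + (-195 - 98))*(-375) = (237 - 293)*(-375) = -56*(-375) = 21000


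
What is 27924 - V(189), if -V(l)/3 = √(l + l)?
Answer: 27924 + 9*√42 ≈ 27982.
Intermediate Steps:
V(l) = -3*√2*√l (V(l) = -3*√(l + l) = -3*√2*√l)
27924 - V(189) = 27924 - (-3)*√2*√189 = 27924 - (-3)*√2*3*√21 = 27924 - (-9)*√42 = 27924 + 9*√42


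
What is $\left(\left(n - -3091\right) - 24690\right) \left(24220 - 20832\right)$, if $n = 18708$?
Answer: $-9794708$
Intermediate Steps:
$\left(\left(n - -3091\right) - 24690\right) \left(24220 - 20832\right) = \left(\left(18708 - -3091\right) - 24690\right) \left(24220 - 20832\right) = \left(\left(18708 + 3091\right) - 24690\right) 3388 = \left(21799 - 24690\right) 3388 = \left(-2891\right) 3388 = -9794708$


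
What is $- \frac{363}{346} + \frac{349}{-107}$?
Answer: $- \frac{159595}{37022} \approx -4.3108$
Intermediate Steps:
$- \frac{363}{346} + \frac{349}{-107} = \left(-363\right) \frac{1}{346} + 349 \left(- \frac{1}{107}\right) = - \frac{363}{346} - \frac{349}{107} = - \frac{159595}{37022}$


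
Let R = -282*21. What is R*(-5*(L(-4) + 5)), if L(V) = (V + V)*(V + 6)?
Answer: -325710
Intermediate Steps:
L(V) = 2*V*(6 + V) (L(V) = (2*V)*(6 + V) = 2*V*(6 + V))
R = -5922
R*(-5*(L(-4) + 5)) = -(-29610)*(2*(-4)*(6 - 4) + 5) = -(-29610)*(2*(-4)*2 + 5) = -(-29610)*(-16 + 5) = -(-29610)*(-11) = -5922*55 = -325710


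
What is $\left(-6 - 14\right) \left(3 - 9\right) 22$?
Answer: $2640$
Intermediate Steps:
$\left(-6 - 14\right) \left(3 - 9\right) 22 = \left(-6 - 14\right) \left(-6\right) 22 = \left(-20\right) \left(-6\right) 22 = 120 \cdot 22 = 2640$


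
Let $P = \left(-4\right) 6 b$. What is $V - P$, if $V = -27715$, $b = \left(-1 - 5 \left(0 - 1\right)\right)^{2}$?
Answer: $-27331$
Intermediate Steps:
$b = 16$ ($b = \left(-1 - -5\right)^{2} = \left(-1 + 5\right)^{2} = 4^{2} = 16$)
$P = -384$ ($P = \left(-4\right) 6 \cdot 16 = \left(-24\right) 16 = -384$)
$V - P = -27715 - -384 = -27715 + 384 = -27331$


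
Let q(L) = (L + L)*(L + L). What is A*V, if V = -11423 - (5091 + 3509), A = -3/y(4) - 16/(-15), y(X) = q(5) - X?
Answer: -9951431/480 ≈ -20732.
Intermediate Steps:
q(L) = 4*L² (q(L) = (2*L)*(2*L) = 4*L²)
y(X) = 100 - X (y(X) = 4*5² - X = 4*25 - X = 100 - X)
A = 497/480 (A = -3/(100 - 1*4) - 16/(-15) = -3/(100 - 4) - 16*(-1/15) = -3/96 + 16/15 = -3*1/96 + 16/15 = -1/32 + 16/15 = 497/480 ≈ 1.0354)
V = -20023 (V = -11423 - 1*8600 = -11423 - 8600 = -20023)
A*V = (497/480)*(-20023) = -9951431/480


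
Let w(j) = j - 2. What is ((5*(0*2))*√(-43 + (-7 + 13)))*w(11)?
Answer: 0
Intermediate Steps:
w(j) = -2 + j
((5*(0*2))*√(-43 + (-7 + 13)))*w(11) = ((5*(0*2))*√(-43 + (-7 + 13)))*(-2 + 11) = ((5*0)*√(-43 + 6))*9 = (0*√(-37))*9 = (0*(I*√37))*9 = 0*9 = 0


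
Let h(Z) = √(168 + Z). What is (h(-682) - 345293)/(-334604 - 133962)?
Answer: 345293/468566 - I*√514/468566 ≈ 0.73691 - 4.8385e-5*I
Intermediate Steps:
(h(-682) - 345293)/(-334604 - 133962) = (√(168 - 682) - 345293)/(-334604 - 133962) = (√(-514) - 345293)/(-468566) = (I*√514 - 345293)*(-1/468566) = (-345293 + I*√514)*(-1/468566) = 345293/468566 - I*√514/468566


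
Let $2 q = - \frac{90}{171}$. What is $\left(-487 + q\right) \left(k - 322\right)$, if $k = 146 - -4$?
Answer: $\frac{1592376}{19} \approx 83809.0$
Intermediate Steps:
$k = 150$ ($k = 146 + 4 = 150$)
$q = - \frac{5}{19}$ ($q = \frac{\left(-90\right) \frac{1}{171}}{2} = \frac{1}{2} \left(- \frac{10}{19}\right) = - \frac{5}{19} \approx -0.26316$)
$\left(-487 + q\right) \left(k - 322\right) = \left(-487 - \frac{5}{19}\right) \left(150 - 322\right) = - \frac{9258 \left(150 - 322\right)}{19} = \left(- \frac{9258}{19}\right) \left(-172\right) = \frac{1592376}{19}$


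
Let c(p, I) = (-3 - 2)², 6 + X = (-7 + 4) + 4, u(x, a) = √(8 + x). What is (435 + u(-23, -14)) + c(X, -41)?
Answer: 460 + I*√15 ≈ 460.0 + 3.873*I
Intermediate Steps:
X = -5 (X = -6 + ((-7 + 4) + 4) = -6 + (-3 + 4) = -6 + 1 = -5)
c(p, I) = 25 (c(p, I) = (-5)² = 25)
(435 + u(-23, -14)) + c(X, -41) = (435 + √(8 - 23)) + 25 = (435 + √(-15)) + 25 = (435 + I*√15) + 25 = 460 + I*√15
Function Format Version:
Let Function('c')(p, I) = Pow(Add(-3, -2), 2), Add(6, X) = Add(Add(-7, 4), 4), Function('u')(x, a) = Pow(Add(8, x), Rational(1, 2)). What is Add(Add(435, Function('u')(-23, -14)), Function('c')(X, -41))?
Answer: Add(460, Mul(I, Pow(15, Rational(1, 2)))) ≈ Add(460.00, Mul(3.8730, I))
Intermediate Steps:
X = -5 (X = Add(-6, Add(Add(-7, 4), 4)) = Add(-6, Add(-3, 4)) = Add(-6, 1) = -5)
Function('c')(p, I) = 25 (Function('c')(p, I) = Pow(-5, 2) = 25)
Add(Add(435, Function('u')(-23, -14)), Function('c')(X, -41)) = Add(Add(435, Pow(Add(8, -23), Rational(1, 2))), 25) = Add(Add(435, Pow(-15, Rational(1, 2))), 25) = Add(Add(435, Mul(I, Pow(15, Rational(1, 2)))), 25) = Add(460, Mul(I, Pow(15, Rational(1, 2))))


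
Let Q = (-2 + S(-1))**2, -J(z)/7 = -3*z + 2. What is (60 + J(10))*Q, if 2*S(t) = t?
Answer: 1600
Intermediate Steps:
J(z) = -14 + 21*z (J(z) = -7*(-3*z + 2) = -7*(2 - 3*z) = -14 + 21*z)
S(t) = t/2
Q = 25/4 (Q = (-2 + (1/2)*(-1))**2 = (-2 - 1/2)**2 = (-5/2)**2 = 25/4 ≈ 6.2500)
(60 + J(10))*Q = (60 + (-14 + 21*10))*(25/4) = (60 + (-14 + 210))*(25/4) = (60 + 196)*(25/4) = 256*(25/4) = 1600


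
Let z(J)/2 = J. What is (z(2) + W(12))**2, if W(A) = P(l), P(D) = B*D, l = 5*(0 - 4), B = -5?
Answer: 10816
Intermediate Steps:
z(J) = 2*J
l = -20 (l = 5*(-4) = -20)
P(D) = -5*D
W(A) = 100 (W(A) = -5*(-20) = 100)
(z(2) + W(12))**2 = (2*2 + 100)**2 = (4 + 100)**2 = 104**2 = 10816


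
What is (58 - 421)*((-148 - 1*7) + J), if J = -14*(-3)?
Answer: 41019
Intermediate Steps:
J = 42
(58 - 421)*((-148 - 1*7) + J) = (58 - 421)*((-148 - 1*7) + 42) = -363*((-148 - 7) + 42) = -363*(-155 + 42) = -363*(-113) = 41019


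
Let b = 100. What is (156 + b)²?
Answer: 65536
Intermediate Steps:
(156 + b)² = (156 + 100)² = 256² = 65536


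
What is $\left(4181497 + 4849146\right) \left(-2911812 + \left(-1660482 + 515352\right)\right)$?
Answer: $-36636794873706$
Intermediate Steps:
$\left(4181497 + 4849146\right) \left(-2911812 + \left(-1660482 + 515352\right)\right) = 9030643 \left(-2911812 - 1145130\right) = 9030643 \left(-4056942\right) = -36636794873706$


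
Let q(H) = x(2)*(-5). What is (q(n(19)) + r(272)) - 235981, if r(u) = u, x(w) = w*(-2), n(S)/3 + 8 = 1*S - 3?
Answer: -235689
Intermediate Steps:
n(S) = -33 + 3*S (n(S) = -24 + 3*(1*S - 3) = -24 + 3*(S - 3) = -24 + 3*(-3 + S) = -24 + (-9 + 3*S) = -33 + 3*S)
x(w) = -2*w
q(H) = 20 (q(H) = -2*2*(-5) = -4*(-5) = 20)
(q(n(19)) + r(272)) - 235981 = (20 + 272) - 235981 = 292 - 235981 = -235689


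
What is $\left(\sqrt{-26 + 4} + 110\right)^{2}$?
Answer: $\left(110 + i \sqrt{22}\right)^{2} \approx 12078.0 + 1031.9 i$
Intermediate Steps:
$\left(\sqrt{-26 + 4} + 110\right)^{2} = \left(\sqrt{-22} + 110\right)^{2} = \left(i \sqrt{22} + 110\right)^{2} = \left(110 + i \sqrt{22}\right)^{2}$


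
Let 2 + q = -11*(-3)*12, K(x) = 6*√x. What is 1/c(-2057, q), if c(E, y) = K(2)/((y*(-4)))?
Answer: -394*√2/3 ≈ -185.73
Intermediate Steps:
q = 394 (q = -2 - 11*(-3)*12 = -2 + 33*12 = -2 + 396 = 394)
c(E, y) = -3*√2/(2*y) (c(E, y) = (6*√2)/((y*(-4))) = (6*√2)/((-4*y)) = (6*√2)*(-1/(4*y)) = -3*√2/(2*y))
1/c(-2057, q) = 1/(-3/2*√2/394) = 1/(-3/2*√2*1/394) = 1/(-3*√2/788) = -394*√2/3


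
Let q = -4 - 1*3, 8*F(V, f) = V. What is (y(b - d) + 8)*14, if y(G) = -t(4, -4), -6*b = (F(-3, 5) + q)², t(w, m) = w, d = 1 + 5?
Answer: 56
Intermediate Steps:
F(V, f) = V/8
d = 6
q = -7 (q = -4 - 3 = -7)
b = -3481/384 (b = -((⅛)*(-3) - 7)²/6 = -(-3/8 - 7)²/6 = -(-59/8)²/6 = -⅙*3481/64 = -3481/384 ≈ -9.0651)
y(G) = -4 (y(G) = -1*4 = -4)
(y(b - d) + 8)*14 = (-4 + 8)*14 = 4*14 = 56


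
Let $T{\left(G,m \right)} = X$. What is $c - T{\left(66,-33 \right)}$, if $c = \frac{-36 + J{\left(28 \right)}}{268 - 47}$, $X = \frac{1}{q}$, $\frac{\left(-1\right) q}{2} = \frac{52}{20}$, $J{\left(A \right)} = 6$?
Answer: $\frac{25}{442} \approx 0.056561$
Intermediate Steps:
$q = - \frac{26}{5}$ ($q = - 2 \cdot \frac{52}{20} = - 2 \cdot 52 \cdot \frac{1}{20} = \left(-2\right) \frac{13}{5} = - \frac{26}{5} \approx -5.2$)
$X = - \frac{5}{26}$ ($X = \frac{1}{- \frac{26}{5}} = - \frac{5}{26} \approx -0.19231$)
$T{\left(G,m \right)} = - \frac{5}{26}$
$c = - \frac{30}{221}$ ($c = \frac{-36 + 6}{268 - 47} = - \frac{30}{221} \approx -0.13575$)
$c - T{\left(66,-33 \right)} = - \frac{30}{221} - - \frac{5}{26} = - \frac{30}{221} + \frac{5}{26} = \frac{25}{442}$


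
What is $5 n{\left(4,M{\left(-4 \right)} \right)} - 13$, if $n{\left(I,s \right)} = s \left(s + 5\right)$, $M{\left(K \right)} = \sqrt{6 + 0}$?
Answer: $17 + 25 \sqrt{6} \approx 78.237$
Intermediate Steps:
$M{\left(K \right)} = \sqrt{6}$
$n{\left(I,s \right)} = s \left(5 + s\right)$
$5 n{\left(4,M{\left(-4 \right)} \right)} - 13 = 5 \sqrt{6} \left(5 + \sqrt{6}\right) - 13 = -13 + 5 \sqrt{6} \left(5 + \sqrt{6}\right)$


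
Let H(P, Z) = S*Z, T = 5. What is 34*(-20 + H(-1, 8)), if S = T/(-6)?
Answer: -2720/3 ≈ -906.67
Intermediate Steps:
S = -5/6 (S = 5/(-6) = 5*(-1/6) = -5/6 ≈ -0.83333)
H(P, Z) = -5*Z/6
34*(-20 + H(-1, 8)) = 34*(-20 - 5/6*8) = 34*(-20 - 20/3) = 34*(-80/3) = -2720/3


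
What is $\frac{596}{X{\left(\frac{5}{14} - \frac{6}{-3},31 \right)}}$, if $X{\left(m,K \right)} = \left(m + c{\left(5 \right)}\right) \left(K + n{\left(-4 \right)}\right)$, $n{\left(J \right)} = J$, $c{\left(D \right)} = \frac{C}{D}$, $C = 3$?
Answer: $\frac{41720}{5589} \approx 7.4647$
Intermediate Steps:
$c{\left(D \right)} = \frac{3}{D}$
$X{\left(m,K \right)} = \left(-4 + K\right) \left(\frac{3}{5} + m\right)$ ($X{\left(m,K \right)} = \left(m + \frac{3}{5}\right) \left(K - 4\right) = \left(m + 3 \cdot \frac{1}{5}\right) \left(-4 + K\right) = \left(m + \frac{3}{5}\right) \left(-4 + K\right) = \left(\frac{3}{5} + m\right) \left(-4 + K\right) = \left(-4 + K\right) \left(\frac{3}{5} + m\right)$)
$\frac{596}{X{\left(\frac{5}{14} - \frac{6}{-3},31 \right)}} = \frac{596}{- \frac{12}{5} - 4 \left(\frac{5}{14} - \frac{6}{-3}\right) + \frac{3}{5} \cdot 31 + 31 \left(\frac{5}{14} - \frac{6}{-3}\right)} = \frac{596}{- \frac{12}{5} - 4 \left(5 \cdot \frac{1}{14} - -2\right) + \frac{93}{5} + 31 \left(5 \cdot \frac{1}{14} - -2\right)} = \frac{596}{- \frac{12}{5} - 4 \left(\frac{5}{14} + 2\right) + \frac{93}{5} + 31 \left(\frac{5}{14} + 2\right)} = \frac{596}{- \frac{12}{5} - \frac{66}{7} + \frac{93}{5} + 31 \cdot \frac{33}{14}} = \frac{596}{- \frac{12}{5} - \frac{66}{7} + \frac{93}{5} + \frac{1023}{14}} = \frac{596}{\frac{5589}{70}} = 596 \cdot \frac{70}{5589} = \frac{41720}{5589}$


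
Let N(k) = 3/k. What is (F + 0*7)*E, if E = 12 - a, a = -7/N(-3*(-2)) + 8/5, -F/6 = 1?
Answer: -732/5 ≈ -146.40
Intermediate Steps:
F = -6 (F = -6*1 = -6)
a = -62/5 (a = -7/(3/((-3*(-2)))) + 8/5 = -7/(3/6) + 8*(⅕) = -7/(3*(⅙)) + 8/5 = -7/½ + 8/5 = -7*2 + 8/5 = -14 + 8/5 = -62/5 ≈ -12.400)
E = 122/5 (E = 12 - 1*(-62/5) = 12 + 62/5 = 122/5 ≈ 24.400)
(F + 0*7)*E = (-6 + 0*7)*(122/5) = (-6 + 0)*(122/5) = -6*122/5 = -732/5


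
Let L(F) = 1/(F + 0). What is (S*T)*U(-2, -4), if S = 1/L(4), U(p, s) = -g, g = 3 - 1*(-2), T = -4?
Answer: 80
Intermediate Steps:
g = 5 (g = 3 + 2 = 5)
L(F) = 1/F
U(p, s) = -5 (U(p, s) = -1*5 = -5)
S = 4 (S = 1/(1/4) = 1/(¼) = 4)
(S*T)*U(-2, -4) = (4*(-4))*(-5) = -16*(-5) = 80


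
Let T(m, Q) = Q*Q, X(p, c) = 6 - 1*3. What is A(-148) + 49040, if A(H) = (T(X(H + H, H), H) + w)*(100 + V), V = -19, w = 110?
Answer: 1832174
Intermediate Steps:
X(p, c) = 3 (X(p, c) = 6 - 3 = 3)
T(m, Q) = Q²
A(H) = 8910 + 81*H² (A(H) = (H² + 110)*(100 - 19) = (110 + H²)*81 = 8910 + 81*H²)
A(-148) + 49040 = (8910 + 81*(-148)²) + 49040 = (8910 + 81*21904) + 49040 = (8910 + 1774224) + 49040 = 1783134 + 49040 = 1832174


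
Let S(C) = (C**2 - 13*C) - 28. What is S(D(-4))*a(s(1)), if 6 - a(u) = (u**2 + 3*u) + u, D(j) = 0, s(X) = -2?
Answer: -280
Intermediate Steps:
a(u) = 6 - u**2 - 4*u (a(u) = 6 - ((u**2 + 3*u) + u) = 6 - (u**2 + 4*u) = 6 + (-u**2 - 4*u) = 6 - u**2 - 4*u)
S(C) = -28 + C**2 - 13*C
S(D(-4))*a(s(1)) = (-28 + 0**2 - 13*0)*(6 - 1*(-2)**2 - 4*(-2)) = (-28 + 0 + 0)*(6 - 1*4 + 8) = -28*(6 - 4 + 8) = -28*10 = -280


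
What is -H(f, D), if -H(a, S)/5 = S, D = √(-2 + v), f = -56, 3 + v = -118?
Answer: 5*I*√123 ≈ 55.453*I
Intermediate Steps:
v = -121 (v = -3 - 118 = -121)
D = I*√123 (D = √(-2 - 121) = √(-123) = I*√123 ≈ 11.091*I)
H(a, S) = -5*S
-H(f, D) = -(-5)*I*√123 = 5*I*√123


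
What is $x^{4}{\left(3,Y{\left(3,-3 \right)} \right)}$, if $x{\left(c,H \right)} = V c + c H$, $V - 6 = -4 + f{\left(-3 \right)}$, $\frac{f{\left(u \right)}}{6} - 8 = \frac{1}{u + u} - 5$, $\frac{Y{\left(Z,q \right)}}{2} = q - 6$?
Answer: $81$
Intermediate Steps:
$Y{\left(Z,q \right)} = -12 + 2 q$ ($Y{\left(Z,q \right)} = 2 \left(q - 6\right) = 2 \left(-6 + q\right) = -12 + 2 q$)
$f{\left(u \right)} = 18 + \frac{3}{u}$ ($f{\left(u \right)} = 48 + 6 \left(\frac{1}{u + u} - 5\right) = 48 + 6 \left(\frac{1}{2 u} - 5\right) = 48 + 6 \left(-5 + \frac{1}{2 u}\right) = 48 - \left(30 - \frac{3}{u}\right) = 18 + \frac{3}{u}$)
$V = 19$ ($V = 6 + \left(-4 + \left(18 + \frac{3}{-3}\right)\right) = 6 + \left(-4 + \left(18 + 3 \left(- \frac{1}{3}\right)\right)\right) = 6 + \left(-4 + \left(18 - 1\right)\right) = 6 + \left(-4 + 17\right) = 6 + 13 = 19$)
$x{\left(c,H \right)} = 19 c + H c$ ($x{\left(c,H \right)} = 19 c + c H = 19 c + H c$)
$x^{4}{\left(3,Y{\left(3,-3 \right)} \right)} = \left(3 \left(19 + \left(-12 + 2 \left(-3\right)\right)\right)\right)^{4} = \left(3 \left(19 - 18\right)\right)^{4} = \left(3 \cdot 1\right)^{4} = 3^{4} = 81$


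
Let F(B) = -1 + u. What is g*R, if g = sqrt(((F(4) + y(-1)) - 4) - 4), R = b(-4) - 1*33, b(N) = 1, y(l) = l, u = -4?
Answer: -32*I*sqrt(14) ≈ -119.73*I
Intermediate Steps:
F(B) = -5 (F(B) = -1 - 4 = -5)
R = -32 (R = 1 - 1*33 = 1 - 33 = -32)
g = I*sqrt(14) (g = sqrt(((-5 - 1) - 4) - 4) = sqrt((-6 - 4) - 4) = sqrt(-10 - 4) = sqrt(-14) = I*sqrt(14) ≈ 3.7417*I)
g*R = (I*sqrt(14))*(-32) = -32*I*sqrt(14)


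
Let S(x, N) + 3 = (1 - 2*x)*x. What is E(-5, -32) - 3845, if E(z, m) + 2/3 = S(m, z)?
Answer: -17786/3 ≈ -5928.7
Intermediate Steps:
S(x, N) = -3 + x*(1 - 2*x) (S(x, N) = -3 + (1 - 2*x)*x = -3 + x*(1 - 2*x))
E(z, m) = -11/3 + m - 2*m**2 (E(z, m) = -2/3 + (-3 + m - 2*m**2) = -11/3 + m - 2*m**2)
E(-5, -32) - 3845 = (-11/3 - 32 - 2*(-32)**2) - 3845 = (-11/3 - 32 - 2*1024) - 3845 = (-11/3 - 32 - 2048) - 3845 = -6251/3 - 3845 = -17786/3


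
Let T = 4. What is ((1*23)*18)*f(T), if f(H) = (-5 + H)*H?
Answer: -1656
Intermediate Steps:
f(H) = H*(-5 + H)
((1*23)*18)*f(T) = ((1*23)*18)*(4*(-5 + 4)) = (23*18)*(4*(-1)) = 414*(-4) = -1656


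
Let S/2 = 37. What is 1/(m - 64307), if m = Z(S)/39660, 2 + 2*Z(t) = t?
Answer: -3305/212534632 ≈ -1.5550e-5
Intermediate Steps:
S = 74 (S = 2*37 = 74)
Z(t) = -1 + t/2
m = 3/3305 (m = (-1 + (½)*74)/39660 = (-1 + 37)*(1/39660) = 36*(1/39660) = 3/3305 ≈ 0.00090772)
1/(m - 64307) = 1/(3/3305 - 64307) = 1/(-212534632/3305) = -3305/212534632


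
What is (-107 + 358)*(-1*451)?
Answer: -113201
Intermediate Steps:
(-107 + 358)*(-1*451) = 251*(-451) = -113201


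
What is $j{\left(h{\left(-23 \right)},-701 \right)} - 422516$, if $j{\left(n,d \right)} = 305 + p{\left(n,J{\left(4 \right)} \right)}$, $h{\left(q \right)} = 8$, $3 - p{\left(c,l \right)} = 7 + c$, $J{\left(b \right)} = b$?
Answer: $-422223$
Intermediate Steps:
$p{\left(c,l \right)} = -4 - c$ ($p{\left(c,l \right)} = 3 - \left(7 + c\right) = -4 - c$)
$j{\left(n,d \right)} = 301 - n$ ($j{\left(n,d \right)} = 305 - \left(4 + n\right) = 301 - n$)
$j{\left(h{\left(-23 \right)},-701 \right)} - 422516 = \left(301 - 8\right) - 422516 = 293 - 422516 = -422223$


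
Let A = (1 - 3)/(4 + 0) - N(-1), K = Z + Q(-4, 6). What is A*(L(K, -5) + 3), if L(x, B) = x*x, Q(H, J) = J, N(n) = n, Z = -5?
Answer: 2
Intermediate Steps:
K = 1 (K = -5 + 6 = 1)
A = ½ (A = (1 - 3)/(4 + 0) - 1*(-1) = -2/4 + 1 = -2*¼ + 1 = -½ + 1 = ½ ≈ 0.50000)
L(x, B) = x²
A*(L(K, -5) + 3) = (1² + 3)/2 = (1 + 3)/2 = (½)*4 = 2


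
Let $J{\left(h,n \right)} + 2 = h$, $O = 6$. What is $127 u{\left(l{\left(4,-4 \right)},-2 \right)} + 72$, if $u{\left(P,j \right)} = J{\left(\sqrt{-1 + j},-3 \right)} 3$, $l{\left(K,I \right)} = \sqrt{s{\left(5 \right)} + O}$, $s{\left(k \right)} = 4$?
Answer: $-690 + 381 i \sqrt{3} \approx -690.0 + 659.91 i$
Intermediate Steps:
$l{\left(K,I \right)} = \sqrt{10}$ ($l{\left(K,I \right)} = \sqrt{4 + 6} = \sqrt{10}$)
$J{\left(h,n \right)} = -2 + h$
$u{\left(P,j \right)} = -6 + 3 \sqrt{-1 + j}$ ($u{\left(P,j \right)} = \left(-2 + \sqrt{-1 + j}\right) 3 = -6 + 3 \sqrt{-1 + j}$)
$127 u{\left(l{\left(4,-4 \right)},-2 \right)} + 72 = 127 \left(-6 + 3 \sqrt{-1 - 2}\right) + 72 = 127 \left(-6 + 3 \sqrt{-3}\right) + 72 = 127 \left(-6 + 3 i \sqrt{3}\right) + 72 = \left(-762 + 381 i \sqrt{3}\right) + 72 = -690 + 381 i \sqrt{3}$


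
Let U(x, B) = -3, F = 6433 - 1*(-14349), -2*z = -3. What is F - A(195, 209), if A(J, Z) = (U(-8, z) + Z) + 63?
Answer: 20513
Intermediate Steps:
z = 3/2 (z = -½*(-3) = 3/2 ≈ 1.5000)
F = 20782 (F = 6433 + 14349 = 20782)
A(J, Z) = 60 + Z (A(J, Z) = (-3 + Z) + 63 = 60 + Z)
F - A(195, 209) = 20782 - (60 + 209) = 20782 - 1*269 = 20782 - 269 = 20513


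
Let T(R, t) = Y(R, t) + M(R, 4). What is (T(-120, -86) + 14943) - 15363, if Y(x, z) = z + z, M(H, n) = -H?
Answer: -472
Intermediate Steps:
Y(x, z) = 2*z
T(R, t) = -R + 2*t (T(R, t) = 2*t - R = -R + 2*t)
(T(-120, -86) + 14943) - 15363 = ((-1*(-120) + 2*(-86)) + 14943) - 15363 = ((120 - 172) + 14943) - 15363 = (-52 + 14943) - 15363 = 14891 - 15363 = -472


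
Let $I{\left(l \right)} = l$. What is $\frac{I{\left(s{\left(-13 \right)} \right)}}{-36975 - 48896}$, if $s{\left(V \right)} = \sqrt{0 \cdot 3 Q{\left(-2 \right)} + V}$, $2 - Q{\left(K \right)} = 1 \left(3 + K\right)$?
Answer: $- \frac{i \sqrt{13}}{85871} \approx - 4.1988 \cdot 10^{-5} i$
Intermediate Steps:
$Q{\left(K \right)} = -1 - K$ ($Q{\left(K \right)} = 2 - 1 \left(3 + K\right) = 2 - \left(3 + K\right) = -1 - K$)
$s{\left(V \right)} = \sqrt{V}$ ($s{\left(V \right)} = \sqrt{0 \cdot 3 \left(-1 - -2\right) + V} = \sqrt{0 \left(-1 + 2\right) + V} = \sqrt{0 \cdot 1 + V} = \sqrt{0 + V} = \sqrt{V}$)
$\frac{I{\left(s{\left(-13 \right)} \right)}}{-36975 - 48896} = \frac{\sqrt{-13}}{-36975 - 48896} = \frac{i \sqrt{13}}{-36975 - 48896} = \frac{i \sqrt{13}}{-85871} = i \sqrt{13} \left(- \frac{1}{85871}\right) = - \frac{i \sqrt{13}}{85871}$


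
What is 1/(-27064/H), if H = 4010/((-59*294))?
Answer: 2005/234726072 ≈ 8.5419e-6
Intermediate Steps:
H = -2005/8673 (H = 4010/(-17346) = 4010*(-1/17346) = -2005/8673 ≈ -0.23118)
1/(-27064/H) = 1/(-27064/(-2005/8673)) = 1/(-27064*(-8673/2005)) = 1/(234726072/2005) = 2005/234726072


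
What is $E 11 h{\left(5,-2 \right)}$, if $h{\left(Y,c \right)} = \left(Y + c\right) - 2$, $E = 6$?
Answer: $66$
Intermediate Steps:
$h{\left(Y,c \right)} = -2 + Y + c$
$E 11 h{\left(5,-2 \right)} = 6 \cdot 11 \left(-2 + 5 - 2\right) = 66 \cdot 1 = 66$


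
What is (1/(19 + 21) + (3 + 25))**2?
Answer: 1256641/1600 ≈ 785.40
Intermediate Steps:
(1/(19 + 21) + (3 + 25))**2 = (1/40 + 28)**2 = (1121/40)**2 = 1256641/1600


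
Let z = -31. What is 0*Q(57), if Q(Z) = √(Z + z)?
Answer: 0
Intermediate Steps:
Q(Z) = √(-31 + Z) (Q(Z) = √(Z - 31) = √(-31 + Z))
0*Q(57) = 0*√(-31 + 57) = 0*√26 = 0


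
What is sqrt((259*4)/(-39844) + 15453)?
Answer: sqrt(31291175186)/1423 ≈ 124.31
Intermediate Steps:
sqrt((259*4)/(-39844) + 15453) = sqrt(1036*(-1/39844) + 15453) = sqrt(-37/1423 + 15453) = sqrt(21989582/1423) = sqrt(31291175186)/1423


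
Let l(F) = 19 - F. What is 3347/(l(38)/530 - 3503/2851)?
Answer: -5057417410/1910759 ≈ -2646.8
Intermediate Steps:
3347/(l(38)/530 - 3503/2851) = 3347/((19 - 1*38)/530 - 3503/2851) = 3347/((19 - 38)*(1/530) - 3503*1/2851) = 3347/(-19*1/530 - 3503/2851) = 3347/(-19/530 - 3503/2851) = 3347/(-1910759/1511030) = 3347*(-1511030/1910759) = -5057417410/1910759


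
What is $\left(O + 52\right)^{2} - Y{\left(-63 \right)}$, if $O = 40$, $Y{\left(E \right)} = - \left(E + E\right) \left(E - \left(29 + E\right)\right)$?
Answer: $12118$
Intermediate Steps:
$Y{\left(E \right)} = 58 E$ ($Y{\left(E \right)} = - 2 E \left(-29\right) = - \left(-58\right) E = 58 E$)
$\left(O + 52\right)^{2} - Y{\left(-63 \right)} = \left(40 + 52\right)^{2} - 58 \left(-63\right) = 92^{2} - -3654 = 8464 + 3654 = 12118$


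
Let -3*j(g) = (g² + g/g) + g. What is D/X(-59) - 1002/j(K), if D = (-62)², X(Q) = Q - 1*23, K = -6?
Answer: 63664/1271 ≈ 50.090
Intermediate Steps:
j(g) = -⅓ - g/3 - g²/3 (j(g) = -((g² + g/g) + g)/3 = -((g² + 1) + g)/3 = -((1 + g²) + g)/3 = -(1 + g + g²)/3 = -⅓ - g/3 - g²/3)
X(Q) = -23 + Q (X(Q) = Q - 23 = -23 + Q)
D = 3844
D/X(-59) - 1002/j(K) = 3844/(-23 - 59) - 1002/(-⅓ - ⅓*(-6) - ⅓*(-6)²) = 3844/(-82) - 1002/(-⅓ + 2 - ⅓*36) = 3844*(-1/82) - 1002/(-⅓ + 2 - 12) = -1922/41 - 1002/(-31/3) = -1922/41 - 1002*(-3/31) = -1922/41 + 3006/31 = 63664/1271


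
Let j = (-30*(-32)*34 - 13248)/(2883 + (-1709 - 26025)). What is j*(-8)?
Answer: 155136/24851 ≈ 6.2426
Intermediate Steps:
j = -19392/24851 (j = (960*34 - 13248)/(2883 - 27734) = (32640 - 13248)/(-24851) = 19392*(-1/24851) = -19392/24851 ≈ -0.78033)
j*(-8) = -19392/24851*(-8) = 155136/24851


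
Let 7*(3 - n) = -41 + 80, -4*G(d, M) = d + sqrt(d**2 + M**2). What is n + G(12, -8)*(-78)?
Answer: 1620/7 + 78*sqrt(13) ≈ 512.66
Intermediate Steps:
G(d, M) = -d/4 - sqrt(M**2 + d**2)/4 (G(d, M) = -(d + sqrt(d**2 + M**2))/4 = -(d + sqrt(M**2 + d**2))/4 = -d/4 - sqrt(M**2 + d**2)/4)
n = -18/7 (n = 3 - (-41 + 80)/7 = 3 - 1/7*39 = 3 - 39/7 = -18/7 ≈ -2.5714)
n + G(12, -8)*(-78) = -18/7 + (-1/4*12 - sqrt((-8)**2 + 12**2)/4)*(-78) = -18/7 + (-3 - sqrt(64 + 144)/4)*(-78) = -18/7 + (-3 - sqrt(13))*(-78) = -18/7 + (234 + 78*sqrt(13)) = 1620/7 + 78*sqrt(13)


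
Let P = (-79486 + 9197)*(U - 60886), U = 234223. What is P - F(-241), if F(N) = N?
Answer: -12183684152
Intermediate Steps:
P = -12183684393 (P = (-79486 + 9197)*(234223 - 60886) = -70289*173337 = -12183684393)
P - F(-241) = -12183684393 - 1*(-241) = -12183684393 + 241 = -12183684152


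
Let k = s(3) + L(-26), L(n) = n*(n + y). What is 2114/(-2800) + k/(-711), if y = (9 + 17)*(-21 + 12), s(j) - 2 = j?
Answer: -486787/47400 ≈ -10.270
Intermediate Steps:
s(j) = 2 + j
y = -234 (y = 26*(-9) = -234)
L(n) = n*(-234 + n) (L(n) = n*(n - 234) = n*(-234 + n))
k = 6765 (k = (2 + 3) - 26*(-234 - 26) = 5 - 26*(-260) = 5 + 6760 = 6765)
2114/(-2800) + k/(-711) = 2114/(-2800) + 6765/(-711) = 2114*(-1/2800) + 6765*(-1/711) = -151/200 - 2255/237 = -486787/47400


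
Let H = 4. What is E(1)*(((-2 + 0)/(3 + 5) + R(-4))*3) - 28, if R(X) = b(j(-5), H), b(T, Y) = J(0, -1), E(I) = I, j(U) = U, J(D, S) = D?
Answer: -115/4 ≈ -28.750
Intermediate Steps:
b(T, Y) = 0
R(X) = 0
E(1)*(((-2 + 0)/(3 + 5) + R(-4))*3) - 28 = 1*(((-2 + 0)/(3 + 5) + 0)*3) - 28 = 1*((-2/8 + 0)*3) - 28 = 1*((-2*1/8 + 0)*3) - 28 = 1*((-1/4 + 0)*3) - 28 = 1*(-1/4*3) - 28 = 1*(-3/4) - 28 = -3/4 - 28 = -115/4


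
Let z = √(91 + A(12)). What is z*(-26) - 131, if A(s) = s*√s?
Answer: -131 - 26*√(91 + 24*√3) ≈ -430.36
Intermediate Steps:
A(s) = s^(3/2)
z = √(91 + 24*√3) (z = √(91 + 12^(3/2)) = √(91 + 24*√3) ≈ 11.514)
z*(-26) - 131 = √(91 + 24*√3)*(-26) - 131 = -26*√(91 + 24*√3) - 131 = -131 - 26*√(91 + 24*√3)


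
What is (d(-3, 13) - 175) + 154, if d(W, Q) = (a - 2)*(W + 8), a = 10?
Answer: 19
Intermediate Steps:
d(W, Q) = 64 + 8*W (d(W, Q) = (10 - 2)*(W + 8) = 8*(8 + W) = 64 + 8*W)
(d(-3, 13) - 175) + 154 = ((64 + 8*(-3)) - 175) + 154 = ((64 - 24) - 175) + 154 = (40 - 175) + 154 = -135 + 154 = 19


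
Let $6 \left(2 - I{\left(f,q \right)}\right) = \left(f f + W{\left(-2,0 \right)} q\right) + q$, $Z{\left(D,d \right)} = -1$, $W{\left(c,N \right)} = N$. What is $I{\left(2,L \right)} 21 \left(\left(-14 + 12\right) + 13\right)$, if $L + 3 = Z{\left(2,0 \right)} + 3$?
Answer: $\frac{693}{2} \approx 346.5$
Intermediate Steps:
$L = -1$ ($L = -3 + \left(-1 + 3\right) = -3 + 2 = -1$)
$I{\left(f,q \right)} = 2 - \frac{q}{6} - \frac{f^{2}}{6}$ ($I{\left(f,q \right)} = 2 - \frac{\left(f f + 0 q\right) + q}{6} = 2 - \frac{\left(f^{2} + 0\right) + q}{6} = 2 - \frac{f^{2} + q}{6} = 2 - \frac{q + f^{2}}{6} = 2 - \left(\frac{q}{6} + \frac{f^{2}}{6}\right) = 2 - \frac{q}{6} - \frac{f^{2}}{6}$)
$I{\left(2,L \right)} 21 \left(\left(-14 + 12\right) + 13\right) = \left(2 - - \frac{1}{6} - \frac{2^{2}}{6}\right) 21 \left(\left(-14 + 12\right) + 13\right) = \left(2 + \frac{1}{6} - \frac{2}{3}\right) 21 \left(-2 + 13\right) = \left(2 + \frac{1}{6} - \frac{2}{3}\right) 21 \cdot 11 = \frac{3}{2} \cdot 21 \cdot 11 = \frac{63}{2} \cdot 11 = \frac{693}{2}$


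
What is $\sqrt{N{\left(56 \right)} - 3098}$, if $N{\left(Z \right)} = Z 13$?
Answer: $i \sqrt{2370} \approx 48.683 i$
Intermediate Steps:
$N{\left(Z \right)} = 13 Z$
$\sqrt{N{\left(56 \right)} - 3098} = \sqrt{13 \cdot 56 - 3098} = \sqrt{728 - 3098} = \sqrt{-2370} = i \sqrt{2370}$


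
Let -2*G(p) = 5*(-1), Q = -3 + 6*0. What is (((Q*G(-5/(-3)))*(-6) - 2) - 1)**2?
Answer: 1764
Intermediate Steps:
Q = -3 (Q = -3 + 0 = -3)
G(p) = 5/2 (G(p) = -5*(-1)/2 = -1/2*(-5) = 5/2)
(((Q*G(-5/(-3)))*(-6) - 2) - 1)**2 = ((-3*5/2*(-6) - 2) - 1)**2 = ((-15/2*(-6) - 2) - 1)**2 = ((45 - 2) - 1)**2 = (43 - 1)**2 = 42**2 = 1764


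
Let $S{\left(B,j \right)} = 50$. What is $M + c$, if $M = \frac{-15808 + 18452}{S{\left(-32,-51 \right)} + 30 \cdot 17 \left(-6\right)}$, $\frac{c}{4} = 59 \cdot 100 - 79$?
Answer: $\frac{35041098}{1505} \approx 23283.0$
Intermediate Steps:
$c = 23284$ ($c = 4 \left(59 \cdot 100 - 79\right) = 4 \left(5900 - 79\right) = 4 \cdot 5821 = 23284$)
$M = - \frac{1322}{1505}$ ($M = \frac{-15808 + 18452}{50 + 30 \cdot 17 \left(-6\right)} = \frac{2644}{50 + 510 \left(-6\right)} = \frac{2644}{50 - 3060} = \frac{2644}{-3010} = 2644 \left(- \frac{1}{3010}\right) = - \frac{1322}{1505} \approx -0.87841$)
$M + c = - \frac{1322}{1505} + 23284 = \frac{35041098}{1505}$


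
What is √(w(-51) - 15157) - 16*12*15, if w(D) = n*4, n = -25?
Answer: -2880 + I*√15257 ≈ -2880.0 + 123.52*I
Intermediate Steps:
w(D) = -100 (w(D) = -25*4 = -100)
√(w(-51) - 15157) - 16*12*15 = √(-100 - 15157) - 16*12*15 = √(-15257) - 192*15 = I*√15257 - 1*2880 = I*√15257 - 2880 = -2880 + I*√15257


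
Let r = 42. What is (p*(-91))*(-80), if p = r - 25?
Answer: 123760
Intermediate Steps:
p = 17 (p = 42 - 25 = 17)
(p*(-91))*(-80) = (17*(-91))*(-80) = -1547*(-80) = 123760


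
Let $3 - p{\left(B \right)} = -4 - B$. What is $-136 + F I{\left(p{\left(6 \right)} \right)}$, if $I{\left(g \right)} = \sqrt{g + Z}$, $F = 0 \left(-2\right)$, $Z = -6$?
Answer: $-136$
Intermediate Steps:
$F = 0$
$p{\left(B \right)} = 7 + B$ ($p{\left(B \right)} = 3 - \left(-4 - B\right) = 3 + \left(4 + B\right) = 7 + B$)
$I{\left(g \right)} = \sqrt{-6 + g}$ ($I{\left(g \right)} = \sqrt{g - 6} = \sqrt{-6 + g}$)
$-136 + F I{\left(p{\left(6 \right)} \right)} = -136 + 0 \sqrt{-6 + \left(7 + 6\right)} = -136 + 0 \sqrt{-6 + 13} = -136 + 0 \sqrt{7} = -136 + 0 = -136$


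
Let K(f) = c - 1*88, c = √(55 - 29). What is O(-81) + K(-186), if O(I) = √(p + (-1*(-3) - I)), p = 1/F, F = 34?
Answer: -88 + √26 + √97138/34 ≈ -73.734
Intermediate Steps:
p = 1/34 ≈ 0.029412
c = √26 ≈ 5.0990
O(I) = √(103/34 - I) (O(I) = √(1/34 + (-1*(-3) - I)) = √(1/34 + (3 - I)) = √(103/34 - I))
K(f) = -88 + √26 (K(f) = √26 - 1*88 = √26 - 88 = -88 + √26)
O(-81) + K(-186) = √(3502 - 1156*(-81))/34 + (-88 + √26) = √(3502 + 93636)/34 + (-88 + √26) = √97138/34 + (-88 + √26) = -88 + √26 + √97138/34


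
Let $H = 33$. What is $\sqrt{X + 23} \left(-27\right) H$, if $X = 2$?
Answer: $-4455$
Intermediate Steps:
$\sqrt{X + 23} \left(-27\right) H = \sqrt{2 + 23} \left(-27\right) 33 = \sqrt{25} \left(-27\right) 33 = 5 \left(-27\right) 33 = \left(-135\right) 33 = -4455$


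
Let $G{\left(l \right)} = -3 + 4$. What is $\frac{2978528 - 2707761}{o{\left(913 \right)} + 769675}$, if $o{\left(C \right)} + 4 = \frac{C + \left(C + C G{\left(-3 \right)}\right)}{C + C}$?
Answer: $\frac{541534}{1539345} \approx 0.3518$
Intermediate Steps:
$G{\left(l \right)} = 1$
$o{\left(C \right)} = - \frac{5}{2}$ ($o{\left(C \right)} = -4 + \frac{C + \left(C + C 1\right)}{C + C} = -4 + \frac{C + \left(C + C\right)}{2 C} = -4 + \left(C + 2 C\right) \frac{1}{2 C} = -4 + 3 C \frac{1}{2 C} = -4 + \frac{3}{2} = - \frac{5}{2}$)
$\frac{2978528 - 2707761}{o{\left(913 \right)} + 769675} = \frac{2978528 - 2707761}{- \frac{5}{2} + 769675} = \frac{270767}{\frac{1539345}{2}} = 270767 \cdot \frac{2}{1539345} = \frac{541534}{1539345}$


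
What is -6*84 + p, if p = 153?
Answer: -351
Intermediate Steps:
-6*84 + p = -6*84 + 153 = -504 + 153 = -351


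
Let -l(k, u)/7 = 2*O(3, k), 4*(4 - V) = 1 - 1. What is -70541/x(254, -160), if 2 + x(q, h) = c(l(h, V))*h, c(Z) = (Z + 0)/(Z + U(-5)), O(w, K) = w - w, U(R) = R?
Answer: 70541/2 ≈ 35271.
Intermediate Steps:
O(w, K) = 0
V = 4 (V = 4 - (1 - 1)/4 = 4 - ¼*0 = 4 + 0 = 4)
l(k, u) = 0 (l(k, u) = -14*0 = -7*0 = 0)
c(Z) = Z/(-5 + Z) (c(Z) = (Z + 0)/(Z - 5) = Z/(-5 + Z))
x(q, h) = -2 (x(q, h) = -2 + (0/(-5 + 0))*h = -2 + (0/(-5))*h = -2 + (0*(-⅕))*h = -2 + 0*h = -2 + 0 = -2)
-70541/x(254, -160) = -70541/(-2) = -70541*(-½) = 70541/2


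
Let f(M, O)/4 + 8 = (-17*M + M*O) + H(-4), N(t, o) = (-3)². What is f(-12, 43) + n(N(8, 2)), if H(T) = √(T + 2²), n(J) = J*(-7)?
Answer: -1343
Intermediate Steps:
N(t, o) = 9
n(J) = -7*J
H(T) = √(4 + T) (H(T) = √(T + 4) = √(4 + T))
f(M, O) = -32 - 68*M + 4*M*O (f(M, O) = -32 + 4*((-17*M + M*O) + √(4 - 4)) = -32 + 4*((-17*M + M*O) + √0) = -32 + 4*((-17*M + M*O) + 0) = -32 + 4*(-17*M + M*O) = -32 + (-68*M + 4*M*O) = -32 - 68*M + 4*M*O)
f(-12, 43) + n(N(8, 2)) = (-32 - 68*(-12) + 4*(-12)*43) - 7*9 = (-32 + 816 - 2064) - 63 = -1280 - 63 = -1343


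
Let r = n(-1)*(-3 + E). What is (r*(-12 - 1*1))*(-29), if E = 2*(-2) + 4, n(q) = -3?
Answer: 3393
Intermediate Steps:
E = 0 (E = -4 + 4 = 0)
r = 9 (r = -3*(-3 + 0) = -3*(-3) = 9)
(r*(-12 - 1*1))*(-29) = (9*(-12 - 1*1))*(-29) = (9*(-12 - 1))*(-29) = (9*(-13))*(-29) = -117*(-29) = 3393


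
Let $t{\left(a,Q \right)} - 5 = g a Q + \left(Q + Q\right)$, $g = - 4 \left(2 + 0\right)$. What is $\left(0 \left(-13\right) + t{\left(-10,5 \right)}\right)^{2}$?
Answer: $172225$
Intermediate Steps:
$g = -8$ ($g = \left(-4\right) 2 = -8$)
$t{\left(a,Q \right)} = 5 + 2 Q - 8 Q a$ ($t{\left(a,Q \right)} = 5 + \left(- 8 a Q + \left(Q + Q\right)\right) = 5 - \left(- 2 Q + 8 Q a\right) = 5 + 2 Q - 8 Q a$)
$\left(0 \left(-13\right) + t{\left(-10,5 \right)}\right)^{2} = \left(0 \left(-13\right) + \left(5 + 2 \cdot 5 - 40 \left(-10\right)\right)\right)^{2} = \left(0 + \left(5 + 10 + 400\right)\right)^{2} = \left(0 + 415\right)^{2} = 415^{2} = 172225$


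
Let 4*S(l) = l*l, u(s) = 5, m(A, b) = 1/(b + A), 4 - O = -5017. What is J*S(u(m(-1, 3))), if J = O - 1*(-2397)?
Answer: 92725/2 ≈ 46363.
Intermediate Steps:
O = 5021 (O = 4 - 1*(-5017) = 4 + 5017 = 5021)
m(A, b) = 1/(A + b)
S(l) = l²/4 (S(l) = (l*l)/4 = l²/4)
J = 7418 (J = 5021 - 1*(-2397) = 5021 + 2397 = 7418)
J*S(u(m(-1, 3))) = 7418*((¼)*5²) = 7418*((¼)*25) = 7418*(25/4) = 92725/2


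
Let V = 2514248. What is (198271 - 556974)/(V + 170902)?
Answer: -358703/2685150 ≈ -0.13359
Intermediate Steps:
(198271 - 556974)/(V + 170902) = (198271 - 556974)/(2514248 + 170902) = -358703/2685150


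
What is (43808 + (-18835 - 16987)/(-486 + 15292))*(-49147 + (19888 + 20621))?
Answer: -2801240454894/7403 ≈ -3.7839e+8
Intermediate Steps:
(43808 + (-18835 - 16987)/(-486 + 15292))*(-49147 + (19888 + 20621)) = (43808 - 35822/14806)*(-49147 + 40509) = (43808 - 35822*1/14806)*(-8638) = (43808 - 17911/7403)*(-8638) = (324292713/7403)*(-8638) = -2801240454894/7403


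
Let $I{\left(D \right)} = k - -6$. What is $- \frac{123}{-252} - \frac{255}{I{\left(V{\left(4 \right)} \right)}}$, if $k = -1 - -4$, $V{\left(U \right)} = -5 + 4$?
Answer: $- \frac{2339}{84} \approx -27.845$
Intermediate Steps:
$V{\left(U \right)} = -1$
$k = 3$ ($k = -1 + 4 = 3$)
$I{\left(D \right)} = 9$ ($I{\left(D \right)} = 3 - -6 = 3 + 6 = 9$)
$- \frac{123}{-252} - \frac{255}{I{\left(V{\left(4 \right)} \right)}} = - \frac{123}{-252} - \frac{255}{9} = \left(-123\right) \left(- \frac{1}{252}\right) - \frac{85}{3} = \frac{41}{84} - \frac{85}{3} = - \frac{2339}{84}$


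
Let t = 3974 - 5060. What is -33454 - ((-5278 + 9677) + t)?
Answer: -36767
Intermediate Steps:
t = -1086
-33454 - ((-5278 + 9677) + t) = -33454 - ((-5278 + 9677) - 1086) = -33454 - (4399 - 1086) = -33454 - 1*3313 = -33454 - 3313 = -36767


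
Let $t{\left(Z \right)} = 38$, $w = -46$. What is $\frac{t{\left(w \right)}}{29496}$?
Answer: $\frac{19}{14748} \approx 0.0012883$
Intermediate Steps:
$\frac{t{\left(w \right)}}{29496} = \frac{38}{29496} = 38 \cdot \frac{1}{29496} = \frac{19}{14748}$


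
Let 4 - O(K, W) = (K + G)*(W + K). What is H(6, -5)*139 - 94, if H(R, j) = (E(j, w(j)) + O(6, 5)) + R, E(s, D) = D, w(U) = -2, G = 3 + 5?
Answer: -20388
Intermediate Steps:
G = 8
O(K, W) = 4 - (8 + K)*(K + W) (O(K, W) = 4 - (K + 8)*(W + K) = 4 - (8 + K)*(K + W))
H(R, j) = -152 + R (H(R, j) = (-2 + (4 - 1*6**2 - 8*6 - 8*5 - 1*6*5)) + R = (-2 + (4 - 1*36 - 48 - 40 - 30)) + R = (-2 + (4 - 36 - 48 - 40 - 30)) + R = (-2 - 150) + R = -152 + R)
H(6, -5)*139 - 94 = (-152 + 6)*139 - 94 = -146*139 - 94 = -20294 - 94 = -20388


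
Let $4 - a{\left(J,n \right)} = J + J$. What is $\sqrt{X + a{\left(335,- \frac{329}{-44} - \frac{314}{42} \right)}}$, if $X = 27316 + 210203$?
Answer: $3 \sqrt{26317} \approx 486.68$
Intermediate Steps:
$X = 237519$
$a{\left(J,n \right)} = 4 - 2 J$ ($a{\left(J,n \right)} = 4 - \left(J + J\right) = 4 - 2 J$)
$\sqrt{X + a{\left(335,- \frac{329}{-44} - \frac{314}{42} \right)}} = \sqrt{237519 + \left(4 - 670\right)} = \sqrt{237519 - 666} = \sqrt{236853} = 3 \sqrt{26317}$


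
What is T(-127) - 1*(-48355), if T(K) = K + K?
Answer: 48101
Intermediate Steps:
T(K) = 2*K
T(-127) - 1*(-48355) = 2*(-127) - 1*(-48355) = -254 + 48355 = 48101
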